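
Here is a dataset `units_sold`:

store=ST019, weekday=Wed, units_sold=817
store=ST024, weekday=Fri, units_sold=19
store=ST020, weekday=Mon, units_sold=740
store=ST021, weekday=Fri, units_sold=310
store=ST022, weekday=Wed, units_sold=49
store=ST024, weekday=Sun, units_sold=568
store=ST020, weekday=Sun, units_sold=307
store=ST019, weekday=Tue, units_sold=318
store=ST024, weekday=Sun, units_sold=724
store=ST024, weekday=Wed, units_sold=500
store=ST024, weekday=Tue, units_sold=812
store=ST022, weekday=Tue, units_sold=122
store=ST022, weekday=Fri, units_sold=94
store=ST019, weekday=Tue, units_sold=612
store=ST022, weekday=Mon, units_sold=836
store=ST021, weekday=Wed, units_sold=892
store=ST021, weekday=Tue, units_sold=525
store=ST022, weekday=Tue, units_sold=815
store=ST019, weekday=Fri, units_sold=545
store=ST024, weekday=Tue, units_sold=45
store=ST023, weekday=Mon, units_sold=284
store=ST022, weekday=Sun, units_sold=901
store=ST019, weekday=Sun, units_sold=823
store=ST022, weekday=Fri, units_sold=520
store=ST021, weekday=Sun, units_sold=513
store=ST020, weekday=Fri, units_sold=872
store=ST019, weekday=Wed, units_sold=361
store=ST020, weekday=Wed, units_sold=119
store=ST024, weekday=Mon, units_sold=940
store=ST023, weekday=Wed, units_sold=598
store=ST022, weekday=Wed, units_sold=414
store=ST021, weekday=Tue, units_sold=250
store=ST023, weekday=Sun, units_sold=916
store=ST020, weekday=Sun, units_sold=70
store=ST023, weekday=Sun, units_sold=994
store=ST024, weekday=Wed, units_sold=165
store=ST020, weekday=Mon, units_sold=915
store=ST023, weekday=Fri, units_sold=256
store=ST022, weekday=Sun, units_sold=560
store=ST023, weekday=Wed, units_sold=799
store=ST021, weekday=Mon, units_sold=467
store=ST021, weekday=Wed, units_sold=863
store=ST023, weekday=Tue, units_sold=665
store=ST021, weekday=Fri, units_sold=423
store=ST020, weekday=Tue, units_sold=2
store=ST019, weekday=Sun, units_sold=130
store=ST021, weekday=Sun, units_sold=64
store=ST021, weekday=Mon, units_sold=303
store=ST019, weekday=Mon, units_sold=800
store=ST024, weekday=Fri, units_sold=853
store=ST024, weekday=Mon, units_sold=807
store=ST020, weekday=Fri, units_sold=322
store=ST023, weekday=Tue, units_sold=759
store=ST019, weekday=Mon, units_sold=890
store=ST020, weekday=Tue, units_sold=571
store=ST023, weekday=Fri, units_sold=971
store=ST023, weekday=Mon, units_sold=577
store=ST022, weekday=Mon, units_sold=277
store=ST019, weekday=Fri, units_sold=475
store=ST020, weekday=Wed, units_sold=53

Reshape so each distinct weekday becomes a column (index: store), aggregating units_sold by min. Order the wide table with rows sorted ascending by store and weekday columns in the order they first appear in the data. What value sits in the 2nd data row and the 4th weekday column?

With rows sorted ascending by store, row 2 is store=ST020. weekday columns in first-appearance order: Wed, Fri, Mon, Sun, Tue; column 4 is Sun.
Long rows with store=ST020, weekday=Sun: min(307, 70) = 70.

70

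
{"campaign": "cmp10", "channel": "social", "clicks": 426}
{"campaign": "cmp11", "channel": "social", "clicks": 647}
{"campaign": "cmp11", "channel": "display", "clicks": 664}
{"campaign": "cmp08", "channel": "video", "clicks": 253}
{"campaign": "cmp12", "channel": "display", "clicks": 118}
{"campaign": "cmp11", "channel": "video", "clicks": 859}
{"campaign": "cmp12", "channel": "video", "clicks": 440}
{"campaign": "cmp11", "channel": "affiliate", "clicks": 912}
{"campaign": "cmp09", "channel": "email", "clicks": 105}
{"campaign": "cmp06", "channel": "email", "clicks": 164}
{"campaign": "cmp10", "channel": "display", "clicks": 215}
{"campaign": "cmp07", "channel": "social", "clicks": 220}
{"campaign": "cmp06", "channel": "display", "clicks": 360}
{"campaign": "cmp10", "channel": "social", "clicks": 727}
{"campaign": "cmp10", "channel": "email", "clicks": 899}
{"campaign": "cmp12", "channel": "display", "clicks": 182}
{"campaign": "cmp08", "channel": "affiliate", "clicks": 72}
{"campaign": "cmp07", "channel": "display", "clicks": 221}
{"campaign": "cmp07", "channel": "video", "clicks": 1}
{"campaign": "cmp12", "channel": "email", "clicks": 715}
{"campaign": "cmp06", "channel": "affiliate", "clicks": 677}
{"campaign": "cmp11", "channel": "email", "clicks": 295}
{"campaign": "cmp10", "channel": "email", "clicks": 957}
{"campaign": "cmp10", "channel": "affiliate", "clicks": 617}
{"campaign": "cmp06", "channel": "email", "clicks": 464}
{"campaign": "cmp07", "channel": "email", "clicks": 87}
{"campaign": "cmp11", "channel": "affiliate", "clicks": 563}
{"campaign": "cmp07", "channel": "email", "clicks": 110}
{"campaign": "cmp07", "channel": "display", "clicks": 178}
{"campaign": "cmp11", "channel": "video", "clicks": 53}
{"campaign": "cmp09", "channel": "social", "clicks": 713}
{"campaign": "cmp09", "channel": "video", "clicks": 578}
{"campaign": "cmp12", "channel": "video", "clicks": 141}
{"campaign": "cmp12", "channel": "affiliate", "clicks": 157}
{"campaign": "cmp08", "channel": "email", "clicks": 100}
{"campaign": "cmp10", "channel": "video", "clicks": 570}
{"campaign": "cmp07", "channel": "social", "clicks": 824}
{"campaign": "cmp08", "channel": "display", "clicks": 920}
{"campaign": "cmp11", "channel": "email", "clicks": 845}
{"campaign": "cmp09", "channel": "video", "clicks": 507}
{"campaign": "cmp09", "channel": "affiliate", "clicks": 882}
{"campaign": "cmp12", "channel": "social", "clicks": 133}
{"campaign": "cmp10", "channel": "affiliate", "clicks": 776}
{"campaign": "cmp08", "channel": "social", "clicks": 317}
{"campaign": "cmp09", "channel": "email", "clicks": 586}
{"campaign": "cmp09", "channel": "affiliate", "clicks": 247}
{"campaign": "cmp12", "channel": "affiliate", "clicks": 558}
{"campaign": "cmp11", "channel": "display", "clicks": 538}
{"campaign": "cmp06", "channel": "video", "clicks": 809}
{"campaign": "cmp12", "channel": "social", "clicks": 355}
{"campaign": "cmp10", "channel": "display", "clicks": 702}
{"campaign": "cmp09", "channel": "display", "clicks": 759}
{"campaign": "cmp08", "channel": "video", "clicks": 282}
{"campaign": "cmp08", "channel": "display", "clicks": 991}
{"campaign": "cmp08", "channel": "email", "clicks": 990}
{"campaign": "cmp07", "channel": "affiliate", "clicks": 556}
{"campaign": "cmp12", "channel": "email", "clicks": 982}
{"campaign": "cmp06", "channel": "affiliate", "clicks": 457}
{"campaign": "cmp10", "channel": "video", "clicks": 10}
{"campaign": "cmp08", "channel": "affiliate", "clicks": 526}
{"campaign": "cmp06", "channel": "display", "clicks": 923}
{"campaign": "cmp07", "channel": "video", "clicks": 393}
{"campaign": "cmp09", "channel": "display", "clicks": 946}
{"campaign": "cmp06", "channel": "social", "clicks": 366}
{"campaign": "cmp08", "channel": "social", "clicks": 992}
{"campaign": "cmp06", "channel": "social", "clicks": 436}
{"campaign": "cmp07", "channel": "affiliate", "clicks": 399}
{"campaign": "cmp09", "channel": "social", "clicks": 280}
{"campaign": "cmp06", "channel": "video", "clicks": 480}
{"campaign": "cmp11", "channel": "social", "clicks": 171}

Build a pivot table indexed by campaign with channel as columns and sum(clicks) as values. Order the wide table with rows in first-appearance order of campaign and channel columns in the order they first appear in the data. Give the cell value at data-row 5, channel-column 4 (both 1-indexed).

With rows in first-appearance order of campaign, row 5 is campaign=cmp09. channel columns in first-appearance order: social, display, video, affiliate, email; column 4 is affiliate.
Long rows with campaign=cmp09, channel=affiliate: 882 + 247 = 1129.

1129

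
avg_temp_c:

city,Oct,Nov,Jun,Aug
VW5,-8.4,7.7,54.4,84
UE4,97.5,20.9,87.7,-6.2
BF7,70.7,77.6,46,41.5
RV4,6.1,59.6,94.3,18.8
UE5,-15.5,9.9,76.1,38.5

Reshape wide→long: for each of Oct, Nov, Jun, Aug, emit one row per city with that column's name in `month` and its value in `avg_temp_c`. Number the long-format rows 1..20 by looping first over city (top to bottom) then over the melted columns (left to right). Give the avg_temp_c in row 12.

20 rows total (5 × 4). Row 12: index ⌊(12-1)/4⌋ = 2 into city → BF7; (12-1) mod 4 = 3 into the melted columns → Aug.
So row 12 is (BF7, Aug, 41.5); avg_temp_c = 41.5.

41.5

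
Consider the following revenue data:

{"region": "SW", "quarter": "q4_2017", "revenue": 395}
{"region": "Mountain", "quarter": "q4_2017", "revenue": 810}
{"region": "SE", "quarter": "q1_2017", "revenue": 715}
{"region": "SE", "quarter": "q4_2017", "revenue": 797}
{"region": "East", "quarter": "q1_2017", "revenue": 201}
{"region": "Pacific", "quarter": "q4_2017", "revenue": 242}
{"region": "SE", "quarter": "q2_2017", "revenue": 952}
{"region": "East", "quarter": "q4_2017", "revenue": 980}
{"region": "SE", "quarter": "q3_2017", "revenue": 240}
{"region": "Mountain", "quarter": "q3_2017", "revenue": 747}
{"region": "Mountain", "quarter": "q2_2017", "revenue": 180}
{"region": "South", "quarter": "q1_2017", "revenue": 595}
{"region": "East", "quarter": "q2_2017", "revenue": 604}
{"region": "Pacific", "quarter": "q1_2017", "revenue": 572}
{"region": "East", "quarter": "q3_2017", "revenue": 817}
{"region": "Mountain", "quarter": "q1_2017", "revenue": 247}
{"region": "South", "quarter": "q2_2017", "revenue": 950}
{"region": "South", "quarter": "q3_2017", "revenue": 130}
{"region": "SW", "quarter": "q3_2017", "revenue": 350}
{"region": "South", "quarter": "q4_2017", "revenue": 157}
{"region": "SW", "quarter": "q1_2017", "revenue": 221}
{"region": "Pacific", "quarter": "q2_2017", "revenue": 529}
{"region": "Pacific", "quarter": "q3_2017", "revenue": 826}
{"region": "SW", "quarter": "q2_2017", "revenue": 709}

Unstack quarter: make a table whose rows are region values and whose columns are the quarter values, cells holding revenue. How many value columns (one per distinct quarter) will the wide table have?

4 distinct quarter values: q1_2017, q2_2017, q3_2017, q4_2017.

4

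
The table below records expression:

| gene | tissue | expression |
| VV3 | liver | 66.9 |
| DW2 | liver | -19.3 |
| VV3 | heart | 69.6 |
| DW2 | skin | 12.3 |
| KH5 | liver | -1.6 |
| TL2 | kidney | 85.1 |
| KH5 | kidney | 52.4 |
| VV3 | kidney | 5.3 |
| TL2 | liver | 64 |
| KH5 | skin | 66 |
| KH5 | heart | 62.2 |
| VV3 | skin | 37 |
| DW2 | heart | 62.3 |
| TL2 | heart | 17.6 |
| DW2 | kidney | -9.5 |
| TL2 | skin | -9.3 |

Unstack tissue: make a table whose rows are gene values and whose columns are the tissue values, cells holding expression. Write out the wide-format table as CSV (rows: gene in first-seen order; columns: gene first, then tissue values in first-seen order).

Columns: gene plus the 4 distinct tissue values (liver, heart, skin, kidney).
For example, row VV3 column liver takes expression=66.9 from the long row (VV3, liver).

gene,liver,heart,skin,kidney
VV3,66.9,69.6,37,5.3
DW2,-19.3,62.3,12.3,-9.5
KH5,-1.6,62.2,66,52.4
TL2,64,17.6,-9.3,85.1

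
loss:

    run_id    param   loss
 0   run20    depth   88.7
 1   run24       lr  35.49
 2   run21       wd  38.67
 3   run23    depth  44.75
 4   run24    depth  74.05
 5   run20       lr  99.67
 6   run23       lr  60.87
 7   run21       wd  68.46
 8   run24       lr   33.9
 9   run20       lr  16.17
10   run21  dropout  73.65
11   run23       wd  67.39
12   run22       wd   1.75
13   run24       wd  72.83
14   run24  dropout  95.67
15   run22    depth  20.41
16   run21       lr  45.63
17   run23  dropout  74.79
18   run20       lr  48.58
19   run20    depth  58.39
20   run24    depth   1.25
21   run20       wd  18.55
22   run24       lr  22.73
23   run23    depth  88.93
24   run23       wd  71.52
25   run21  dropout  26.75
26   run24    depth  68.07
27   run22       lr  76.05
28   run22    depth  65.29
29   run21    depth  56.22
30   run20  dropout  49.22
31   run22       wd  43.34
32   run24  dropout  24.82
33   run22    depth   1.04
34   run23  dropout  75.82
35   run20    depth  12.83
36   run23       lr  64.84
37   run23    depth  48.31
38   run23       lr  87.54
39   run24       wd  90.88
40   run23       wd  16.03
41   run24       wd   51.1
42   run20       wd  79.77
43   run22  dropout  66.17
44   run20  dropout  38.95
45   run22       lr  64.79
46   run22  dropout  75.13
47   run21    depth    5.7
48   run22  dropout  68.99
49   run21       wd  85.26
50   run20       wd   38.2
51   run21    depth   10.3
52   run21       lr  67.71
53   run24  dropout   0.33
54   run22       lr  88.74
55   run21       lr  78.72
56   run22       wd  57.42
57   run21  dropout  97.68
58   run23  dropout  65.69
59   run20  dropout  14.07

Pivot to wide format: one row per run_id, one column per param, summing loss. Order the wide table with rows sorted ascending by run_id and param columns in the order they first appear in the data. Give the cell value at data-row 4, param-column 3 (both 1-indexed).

With rows sorted ascending by run_id, row 4 is run_id=run23. param columns in first-appearance order: depth, lr, wd, dropout; column 3 is wd.
Long rows with run_id=run23, param=wd: 67.39 + 71.52 + 16.03 = 154.94.

154.94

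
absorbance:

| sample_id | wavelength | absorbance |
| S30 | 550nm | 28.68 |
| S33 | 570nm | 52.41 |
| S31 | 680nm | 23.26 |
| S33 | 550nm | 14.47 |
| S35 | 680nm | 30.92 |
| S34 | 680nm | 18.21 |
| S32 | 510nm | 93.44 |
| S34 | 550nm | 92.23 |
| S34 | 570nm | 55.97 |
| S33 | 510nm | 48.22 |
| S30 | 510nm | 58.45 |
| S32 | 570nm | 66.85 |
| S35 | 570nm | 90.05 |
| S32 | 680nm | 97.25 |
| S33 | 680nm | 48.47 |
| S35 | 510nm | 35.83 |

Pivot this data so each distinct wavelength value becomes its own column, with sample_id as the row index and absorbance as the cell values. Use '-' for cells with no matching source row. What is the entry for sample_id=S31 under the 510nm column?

-

No long-format row has sample_id=S31 and wavelength=510nm, so the cell is -.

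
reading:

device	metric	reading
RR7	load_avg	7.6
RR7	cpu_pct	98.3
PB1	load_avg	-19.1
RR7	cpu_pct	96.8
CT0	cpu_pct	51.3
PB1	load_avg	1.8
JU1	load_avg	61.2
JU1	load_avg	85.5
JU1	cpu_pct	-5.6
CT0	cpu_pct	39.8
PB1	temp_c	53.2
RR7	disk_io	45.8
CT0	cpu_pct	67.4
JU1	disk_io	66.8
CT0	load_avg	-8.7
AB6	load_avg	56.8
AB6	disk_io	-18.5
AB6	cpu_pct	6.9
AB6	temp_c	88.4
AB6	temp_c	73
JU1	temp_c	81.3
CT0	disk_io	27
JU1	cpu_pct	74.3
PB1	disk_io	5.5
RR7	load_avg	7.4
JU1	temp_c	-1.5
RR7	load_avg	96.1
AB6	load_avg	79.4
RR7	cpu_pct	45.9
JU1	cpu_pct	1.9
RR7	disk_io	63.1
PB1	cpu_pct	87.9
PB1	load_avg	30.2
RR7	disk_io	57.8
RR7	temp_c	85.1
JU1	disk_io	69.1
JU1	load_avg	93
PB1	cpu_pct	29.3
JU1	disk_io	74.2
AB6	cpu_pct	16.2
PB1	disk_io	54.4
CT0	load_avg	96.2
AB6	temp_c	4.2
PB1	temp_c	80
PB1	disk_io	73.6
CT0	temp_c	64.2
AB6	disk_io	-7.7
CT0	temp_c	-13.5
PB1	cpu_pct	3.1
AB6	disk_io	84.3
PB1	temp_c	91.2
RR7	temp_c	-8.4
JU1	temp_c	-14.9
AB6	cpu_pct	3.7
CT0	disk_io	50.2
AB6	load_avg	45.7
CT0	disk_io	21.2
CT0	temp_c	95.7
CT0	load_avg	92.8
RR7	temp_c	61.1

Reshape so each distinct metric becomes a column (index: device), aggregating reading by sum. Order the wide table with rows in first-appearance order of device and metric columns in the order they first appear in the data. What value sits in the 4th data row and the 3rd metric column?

With rows in first-appearance order of device, row 4 is device=JU1. metric columns in first-appearance order: load_avg, cpu_pct, temp_c, disk_io; column 3 is temp_c.
Long rows with device=JU1, metric=temp_c: 81.3 + -1.5 + -14.9 = 64.9.

64.9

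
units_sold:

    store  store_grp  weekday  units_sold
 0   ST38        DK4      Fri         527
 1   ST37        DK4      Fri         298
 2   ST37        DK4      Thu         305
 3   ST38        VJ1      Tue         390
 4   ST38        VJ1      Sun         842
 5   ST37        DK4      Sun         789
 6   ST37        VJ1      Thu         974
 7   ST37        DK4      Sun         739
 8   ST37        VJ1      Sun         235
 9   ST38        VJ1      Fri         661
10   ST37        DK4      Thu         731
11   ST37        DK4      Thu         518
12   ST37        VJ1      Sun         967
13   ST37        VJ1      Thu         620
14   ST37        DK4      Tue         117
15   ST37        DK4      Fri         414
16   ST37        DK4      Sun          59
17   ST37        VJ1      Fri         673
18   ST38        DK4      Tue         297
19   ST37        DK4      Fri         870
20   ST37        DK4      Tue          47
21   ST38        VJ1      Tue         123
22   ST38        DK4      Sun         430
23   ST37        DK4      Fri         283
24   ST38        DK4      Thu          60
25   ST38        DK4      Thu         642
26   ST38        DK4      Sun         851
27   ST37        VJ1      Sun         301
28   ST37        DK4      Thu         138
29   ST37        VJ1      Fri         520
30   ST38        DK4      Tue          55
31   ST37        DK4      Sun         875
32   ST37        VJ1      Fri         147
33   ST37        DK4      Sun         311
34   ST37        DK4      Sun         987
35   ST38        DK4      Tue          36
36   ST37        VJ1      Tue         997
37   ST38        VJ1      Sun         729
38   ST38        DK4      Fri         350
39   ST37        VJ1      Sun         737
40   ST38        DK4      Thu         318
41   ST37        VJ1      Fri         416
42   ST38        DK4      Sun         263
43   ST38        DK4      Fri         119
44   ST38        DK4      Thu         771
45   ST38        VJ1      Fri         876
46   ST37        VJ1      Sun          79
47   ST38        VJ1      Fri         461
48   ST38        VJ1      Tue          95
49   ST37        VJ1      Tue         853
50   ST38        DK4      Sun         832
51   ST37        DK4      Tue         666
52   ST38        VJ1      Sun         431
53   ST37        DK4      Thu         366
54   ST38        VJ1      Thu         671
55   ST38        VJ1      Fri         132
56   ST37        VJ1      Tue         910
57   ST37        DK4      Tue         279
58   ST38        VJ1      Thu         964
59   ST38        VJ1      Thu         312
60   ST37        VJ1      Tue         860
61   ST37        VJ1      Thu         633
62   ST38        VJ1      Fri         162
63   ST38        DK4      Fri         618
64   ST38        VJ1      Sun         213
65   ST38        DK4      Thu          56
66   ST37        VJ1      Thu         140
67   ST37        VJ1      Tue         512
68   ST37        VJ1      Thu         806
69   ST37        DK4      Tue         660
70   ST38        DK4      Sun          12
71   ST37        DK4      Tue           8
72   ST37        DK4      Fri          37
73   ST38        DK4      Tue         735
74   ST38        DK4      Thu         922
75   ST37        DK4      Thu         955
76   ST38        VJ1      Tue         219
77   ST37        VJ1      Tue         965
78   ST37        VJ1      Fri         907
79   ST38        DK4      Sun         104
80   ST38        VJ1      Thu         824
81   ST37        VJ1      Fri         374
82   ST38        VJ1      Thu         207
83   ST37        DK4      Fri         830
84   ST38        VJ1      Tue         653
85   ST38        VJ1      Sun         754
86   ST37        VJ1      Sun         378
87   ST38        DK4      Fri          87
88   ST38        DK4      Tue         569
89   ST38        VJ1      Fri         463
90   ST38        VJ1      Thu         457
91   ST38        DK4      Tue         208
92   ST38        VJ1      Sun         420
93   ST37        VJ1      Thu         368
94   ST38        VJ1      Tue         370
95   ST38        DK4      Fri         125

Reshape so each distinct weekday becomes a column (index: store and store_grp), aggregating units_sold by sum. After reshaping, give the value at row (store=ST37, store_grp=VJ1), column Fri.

3037

Rows with store=ST37, store_grp=VJ1 and weekday=Fri: units_sold values are 673, 520, 147, 416, 907, 374.
673 + 520 + 147 + 416 + 907 + 374 = 3037.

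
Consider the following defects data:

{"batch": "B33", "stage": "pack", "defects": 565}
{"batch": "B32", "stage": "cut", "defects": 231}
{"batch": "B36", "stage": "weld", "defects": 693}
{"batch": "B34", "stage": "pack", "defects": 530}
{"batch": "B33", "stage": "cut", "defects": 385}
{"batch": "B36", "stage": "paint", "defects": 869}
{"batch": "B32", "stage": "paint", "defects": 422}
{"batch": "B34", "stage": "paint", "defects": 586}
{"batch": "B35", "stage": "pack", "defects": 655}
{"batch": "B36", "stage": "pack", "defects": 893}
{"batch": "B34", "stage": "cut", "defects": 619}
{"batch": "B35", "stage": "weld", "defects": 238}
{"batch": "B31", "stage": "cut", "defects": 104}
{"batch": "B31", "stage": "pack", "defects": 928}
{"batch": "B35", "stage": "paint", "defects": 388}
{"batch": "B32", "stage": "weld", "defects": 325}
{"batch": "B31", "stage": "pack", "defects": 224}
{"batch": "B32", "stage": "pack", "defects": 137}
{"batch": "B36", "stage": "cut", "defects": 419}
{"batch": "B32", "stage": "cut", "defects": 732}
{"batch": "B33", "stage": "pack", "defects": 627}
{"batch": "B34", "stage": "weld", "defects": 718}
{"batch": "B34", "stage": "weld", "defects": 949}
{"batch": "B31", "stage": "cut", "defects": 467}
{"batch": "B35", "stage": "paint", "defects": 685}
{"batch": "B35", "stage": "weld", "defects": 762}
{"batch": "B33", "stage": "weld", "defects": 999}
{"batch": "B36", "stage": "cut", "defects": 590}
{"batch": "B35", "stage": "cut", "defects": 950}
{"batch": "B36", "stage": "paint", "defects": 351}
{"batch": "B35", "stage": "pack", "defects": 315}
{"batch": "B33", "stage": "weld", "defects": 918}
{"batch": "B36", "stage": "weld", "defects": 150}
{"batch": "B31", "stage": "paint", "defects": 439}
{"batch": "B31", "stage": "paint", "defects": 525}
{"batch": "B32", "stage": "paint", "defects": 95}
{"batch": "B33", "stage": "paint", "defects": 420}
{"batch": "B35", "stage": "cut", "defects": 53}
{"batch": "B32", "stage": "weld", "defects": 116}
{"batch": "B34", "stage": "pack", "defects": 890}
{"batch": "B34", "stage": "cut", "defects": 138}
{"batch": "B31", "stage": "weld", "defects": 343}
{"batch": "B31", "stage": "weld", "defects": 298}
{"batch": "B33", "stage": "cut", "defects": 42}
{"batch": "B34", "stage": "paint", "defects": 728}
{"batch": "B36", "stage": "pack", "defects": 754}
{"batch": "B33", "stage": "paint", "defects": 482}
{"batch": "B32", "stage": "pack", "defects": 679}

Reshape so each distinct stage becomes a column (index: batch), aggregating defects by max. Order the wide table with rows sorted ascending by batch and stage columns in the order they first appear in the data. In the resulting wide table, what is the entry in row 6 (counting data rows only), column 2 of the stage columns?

590

With rows sorted ascending by batch, row 6 is batch=B36. stage columns in first-appearance order: pack, cut, weld, paint; column 2 is cut.
Long rows with batch=B36, stage=cut: max(419, 590) = 590.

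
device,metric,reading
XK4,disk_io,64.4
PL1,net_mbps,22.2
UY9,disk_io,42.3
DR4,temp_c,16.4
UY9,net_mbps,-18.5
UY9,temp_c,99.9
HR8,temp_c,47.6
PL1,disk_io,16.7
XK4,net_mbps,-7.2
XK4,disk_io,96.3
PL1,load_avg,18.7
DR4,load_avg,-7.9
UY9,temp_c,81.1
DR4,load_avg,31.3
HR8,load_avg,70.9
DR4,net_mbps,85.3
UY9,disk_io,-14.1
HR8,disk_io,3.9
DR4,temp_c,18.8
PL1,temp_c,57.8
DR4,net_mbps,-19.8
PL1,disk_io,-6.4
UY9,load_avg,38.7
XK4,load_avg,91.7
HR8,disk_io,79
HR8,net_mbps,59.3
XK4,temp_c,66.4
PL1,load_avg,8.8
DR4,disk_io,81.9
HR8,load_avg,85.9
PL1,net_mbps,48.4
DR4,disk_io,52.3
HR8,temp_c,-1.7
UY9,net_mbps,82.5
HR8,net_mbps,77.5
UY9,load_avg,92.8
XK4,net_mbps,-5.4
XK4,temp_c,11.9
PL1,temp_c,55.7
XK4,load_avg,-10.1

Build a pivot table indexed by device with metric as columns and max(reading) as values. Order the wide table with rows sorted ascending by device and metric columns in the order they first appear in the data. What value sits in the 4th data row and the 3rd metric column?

99.9

With rows sorted ascending by device, row 4 is device=UY9. metric columns in first-appearance order: disk_io, net_mbps, temp_c, load_avg; column 3 is temp_c.
Long rows with device=UY9, metric=temp_c: max(99.9, 81.1) = 99.9.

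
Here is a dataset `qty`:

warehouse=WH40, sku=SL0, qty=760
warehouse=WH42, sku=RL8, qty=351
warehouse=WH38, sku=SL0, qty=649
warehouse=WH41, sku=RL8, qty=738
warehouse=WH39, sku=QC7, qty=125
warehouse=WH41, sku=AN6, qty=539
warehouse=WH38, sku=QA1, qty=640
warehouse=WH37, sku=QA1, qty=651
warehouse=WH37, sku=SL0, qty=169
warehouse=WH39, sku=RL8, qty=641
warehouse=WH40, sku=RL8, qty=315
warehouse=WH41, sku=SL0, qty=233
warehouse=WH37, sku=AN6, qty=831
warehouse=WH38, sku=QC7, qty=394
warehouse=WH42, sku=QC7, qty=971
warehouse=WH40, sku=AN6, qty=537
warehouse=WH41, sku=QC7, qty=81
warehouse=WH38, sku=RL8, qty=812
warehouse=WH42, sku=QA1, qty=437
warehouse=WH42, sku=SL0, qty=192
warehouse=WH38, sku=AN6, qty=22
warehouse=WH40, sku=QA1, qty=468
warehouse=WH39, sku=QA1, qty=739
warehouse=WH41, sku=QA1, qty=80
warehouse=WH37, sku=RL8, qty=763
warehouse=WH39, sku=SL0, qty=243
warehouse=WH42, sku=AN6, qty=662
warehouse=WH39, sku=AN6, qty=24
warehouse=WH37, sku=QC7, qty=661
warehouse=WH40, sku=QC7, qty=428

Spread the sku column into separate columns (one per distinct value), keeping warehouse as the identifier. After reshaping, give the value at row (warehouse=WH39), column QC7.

125

Wide layout: rows indexed by warehouse, columns are the 5 distinct sku values (SL0, RL8, QC7, AN6, QA1).
Cell (warehouse=WH39, sku=QC7) draws from the long row where warehouse=WH39 and sku=QC7, which has qty=125.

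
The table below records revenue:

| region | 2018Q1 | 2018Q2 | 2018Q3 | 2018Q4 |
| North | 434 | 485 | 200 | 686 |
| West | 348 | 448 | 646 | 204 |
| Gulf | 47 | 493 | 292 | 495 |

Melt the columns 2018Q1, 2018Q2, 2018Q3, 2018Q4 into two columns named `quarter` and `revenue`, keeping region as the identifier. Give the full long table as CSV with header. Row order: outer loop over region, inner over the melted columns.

Each (region, column) pair becomes one row: 3 × 4 = 12 rows.
For example, (North, 2018Q1) → revenue=434.

region,quarter,revenue
North,2018Q1,434
North,2018Q2,485
North,2018Q3,200
North,2018Q4,686
West,2018Q1,348
West,2018Q2,448
West,2018Q3,646
West,2018Q4,204
Gulf,2018Q1,47
Gulf,2018Q2,493
Gulf,2018Q3,292
Gulf,2018Q4,495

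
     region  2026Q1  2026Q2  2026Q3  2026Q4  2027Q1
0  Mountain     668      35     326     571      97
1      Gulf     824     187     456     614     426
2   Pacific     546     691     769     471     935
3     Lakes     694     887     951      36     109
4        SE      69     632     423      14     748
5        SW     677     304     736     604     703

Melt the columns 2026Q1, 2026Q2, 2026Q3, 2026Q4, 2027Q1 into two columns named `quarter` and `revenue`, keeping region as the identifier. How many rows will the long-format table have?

30

6 region values × 5 melted columns = 30 rows.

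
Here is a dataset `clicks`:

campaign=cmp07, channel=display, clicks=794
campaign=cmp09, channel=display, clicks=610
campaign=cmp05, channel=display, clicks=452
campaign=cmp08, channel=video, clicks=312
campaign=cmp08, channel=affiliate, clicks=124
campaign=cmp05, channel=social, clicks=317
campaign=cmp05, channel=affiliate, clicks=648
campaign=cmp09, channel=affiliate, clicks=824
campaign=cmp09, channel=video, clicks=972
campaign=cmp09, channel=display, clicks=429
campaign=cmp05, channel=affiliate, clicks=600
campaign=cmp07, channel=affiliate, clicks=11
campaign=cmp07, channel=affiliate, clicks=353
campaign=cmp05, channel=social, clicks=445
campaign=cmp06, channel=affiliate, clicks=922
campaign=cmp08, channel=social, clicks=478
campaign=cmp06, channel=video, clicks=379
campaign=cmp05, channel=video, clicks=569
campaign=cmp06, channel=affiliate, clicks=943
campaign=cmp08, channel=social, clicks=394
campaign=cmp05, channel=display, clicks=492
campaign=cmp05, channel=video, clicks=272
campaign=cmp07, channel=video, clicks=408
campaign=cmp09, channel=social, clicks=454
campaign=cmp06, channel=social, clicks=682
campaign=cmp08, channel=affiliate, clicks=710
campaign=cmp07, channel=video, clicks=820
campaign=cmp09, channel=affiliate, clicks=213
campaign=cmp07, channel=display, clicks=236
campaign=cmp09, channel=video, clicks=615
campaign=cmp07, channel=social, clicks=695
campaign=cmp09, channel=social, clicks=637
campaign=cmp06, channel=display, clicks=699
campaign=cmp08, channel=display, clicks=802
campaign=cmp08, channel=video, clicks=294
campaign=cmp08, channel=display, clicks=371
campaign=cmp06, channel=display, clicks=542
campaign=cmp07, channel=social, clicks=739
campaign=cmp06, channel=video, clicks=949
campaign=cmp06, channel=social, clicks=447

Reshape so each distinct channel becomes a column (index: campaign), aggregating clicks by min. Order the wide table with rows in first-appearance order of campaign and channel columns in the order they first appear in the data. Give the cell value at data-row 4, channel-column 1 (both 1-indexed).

With rows in first-appearance order of campaign, row 4 is campaign=cmp08. channel columns in first-appearance order: display, video, affiliate, social; column 1 is display.
Long rows with campaign=cmp08, channel=display: min(802, 371) = 371.

371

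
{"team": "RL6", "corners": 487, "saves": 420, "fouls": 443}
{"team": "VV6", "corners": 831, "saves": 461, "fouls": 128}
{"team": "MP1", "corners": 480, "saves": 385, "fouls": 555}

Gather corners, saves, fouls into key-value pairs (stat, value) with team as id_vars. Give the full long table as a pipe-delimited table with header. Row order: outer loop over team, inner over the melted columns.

Each (team, column) pair becomes one row: 3 × 3 = 9 rows.
For example, (RL6, corners) → value=487.

| team | stat | value |
| RL6 | corners | 487 |
| RL6 | saves | 420 |
| RL6 | fouls | 443 |
| VV6 | corners | 831 |
| VV6 | saves | 461 |
| VV6 | fouls | 128 |
| MP1 | corners | 480 |
| MP1 | saves | 385 |
| MP1 | fouls | 555 |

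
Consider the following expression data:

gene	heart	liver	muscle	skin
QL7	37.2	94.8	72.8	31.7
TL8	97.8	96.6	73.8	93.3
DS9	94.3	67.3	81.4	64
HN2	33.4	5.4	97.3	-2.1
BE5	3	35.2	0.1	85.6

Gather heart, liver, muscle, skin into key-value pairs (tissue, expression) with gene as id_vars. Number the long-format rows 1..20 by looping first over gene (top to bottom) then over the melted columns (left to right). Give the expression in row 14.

5.4

20 rows total (5 × 4). Row 14: index ⌊(14-1)/4⌋ = 3 into gene → HN2; (14-1) mod 4 = 1 into the melted columns → liver.
So row 14 is (HN2, liver, 5.4); expression = 5.4.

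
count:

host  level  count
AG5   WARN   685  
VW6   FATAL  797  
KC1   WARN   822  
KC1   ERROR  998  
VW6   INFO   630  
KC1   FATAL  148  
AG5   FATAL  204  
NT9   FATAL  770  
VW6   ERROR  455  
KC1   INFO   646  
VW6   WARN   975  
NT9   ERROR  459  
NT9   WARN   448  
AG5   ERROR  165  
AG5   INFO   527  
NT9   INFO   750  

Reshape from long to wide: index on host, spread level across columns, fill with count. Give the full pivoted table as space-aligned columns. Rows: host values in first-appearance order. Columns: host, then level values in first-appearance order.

host  WARN  FATAL  ERROR  INFO
AG5   685   204    165    527 
VW6   975   797    455    630 
KC1   822   148    998    646 
NT9   448   770    459    750 

Columns: host plus the 4 distinct level values (WARN, FATAL, ERROR, INFO).
For example, row AG5 column WARN takes count=685 from the long row (AG5, WARN).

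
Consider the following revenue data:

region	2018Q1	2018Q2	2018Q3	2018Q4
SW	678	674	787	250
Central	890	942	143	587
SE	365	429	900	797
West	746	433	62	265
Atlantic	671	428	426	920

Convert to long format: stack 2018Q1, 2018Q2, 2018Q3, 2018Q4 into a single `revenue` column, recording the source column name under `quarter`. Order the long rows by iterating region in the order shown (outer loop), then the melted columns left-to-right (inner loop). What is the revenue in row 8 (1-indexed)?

20 rows total (5 × 4). Row 8: index ⌊(8-1)/4⌋ = 1 into region → Central; (8-1) mod 4 = 3 into the melted columns → 2018Q4.
So row 8 is (Central, 2018Q4, 587); revenue = 587.

587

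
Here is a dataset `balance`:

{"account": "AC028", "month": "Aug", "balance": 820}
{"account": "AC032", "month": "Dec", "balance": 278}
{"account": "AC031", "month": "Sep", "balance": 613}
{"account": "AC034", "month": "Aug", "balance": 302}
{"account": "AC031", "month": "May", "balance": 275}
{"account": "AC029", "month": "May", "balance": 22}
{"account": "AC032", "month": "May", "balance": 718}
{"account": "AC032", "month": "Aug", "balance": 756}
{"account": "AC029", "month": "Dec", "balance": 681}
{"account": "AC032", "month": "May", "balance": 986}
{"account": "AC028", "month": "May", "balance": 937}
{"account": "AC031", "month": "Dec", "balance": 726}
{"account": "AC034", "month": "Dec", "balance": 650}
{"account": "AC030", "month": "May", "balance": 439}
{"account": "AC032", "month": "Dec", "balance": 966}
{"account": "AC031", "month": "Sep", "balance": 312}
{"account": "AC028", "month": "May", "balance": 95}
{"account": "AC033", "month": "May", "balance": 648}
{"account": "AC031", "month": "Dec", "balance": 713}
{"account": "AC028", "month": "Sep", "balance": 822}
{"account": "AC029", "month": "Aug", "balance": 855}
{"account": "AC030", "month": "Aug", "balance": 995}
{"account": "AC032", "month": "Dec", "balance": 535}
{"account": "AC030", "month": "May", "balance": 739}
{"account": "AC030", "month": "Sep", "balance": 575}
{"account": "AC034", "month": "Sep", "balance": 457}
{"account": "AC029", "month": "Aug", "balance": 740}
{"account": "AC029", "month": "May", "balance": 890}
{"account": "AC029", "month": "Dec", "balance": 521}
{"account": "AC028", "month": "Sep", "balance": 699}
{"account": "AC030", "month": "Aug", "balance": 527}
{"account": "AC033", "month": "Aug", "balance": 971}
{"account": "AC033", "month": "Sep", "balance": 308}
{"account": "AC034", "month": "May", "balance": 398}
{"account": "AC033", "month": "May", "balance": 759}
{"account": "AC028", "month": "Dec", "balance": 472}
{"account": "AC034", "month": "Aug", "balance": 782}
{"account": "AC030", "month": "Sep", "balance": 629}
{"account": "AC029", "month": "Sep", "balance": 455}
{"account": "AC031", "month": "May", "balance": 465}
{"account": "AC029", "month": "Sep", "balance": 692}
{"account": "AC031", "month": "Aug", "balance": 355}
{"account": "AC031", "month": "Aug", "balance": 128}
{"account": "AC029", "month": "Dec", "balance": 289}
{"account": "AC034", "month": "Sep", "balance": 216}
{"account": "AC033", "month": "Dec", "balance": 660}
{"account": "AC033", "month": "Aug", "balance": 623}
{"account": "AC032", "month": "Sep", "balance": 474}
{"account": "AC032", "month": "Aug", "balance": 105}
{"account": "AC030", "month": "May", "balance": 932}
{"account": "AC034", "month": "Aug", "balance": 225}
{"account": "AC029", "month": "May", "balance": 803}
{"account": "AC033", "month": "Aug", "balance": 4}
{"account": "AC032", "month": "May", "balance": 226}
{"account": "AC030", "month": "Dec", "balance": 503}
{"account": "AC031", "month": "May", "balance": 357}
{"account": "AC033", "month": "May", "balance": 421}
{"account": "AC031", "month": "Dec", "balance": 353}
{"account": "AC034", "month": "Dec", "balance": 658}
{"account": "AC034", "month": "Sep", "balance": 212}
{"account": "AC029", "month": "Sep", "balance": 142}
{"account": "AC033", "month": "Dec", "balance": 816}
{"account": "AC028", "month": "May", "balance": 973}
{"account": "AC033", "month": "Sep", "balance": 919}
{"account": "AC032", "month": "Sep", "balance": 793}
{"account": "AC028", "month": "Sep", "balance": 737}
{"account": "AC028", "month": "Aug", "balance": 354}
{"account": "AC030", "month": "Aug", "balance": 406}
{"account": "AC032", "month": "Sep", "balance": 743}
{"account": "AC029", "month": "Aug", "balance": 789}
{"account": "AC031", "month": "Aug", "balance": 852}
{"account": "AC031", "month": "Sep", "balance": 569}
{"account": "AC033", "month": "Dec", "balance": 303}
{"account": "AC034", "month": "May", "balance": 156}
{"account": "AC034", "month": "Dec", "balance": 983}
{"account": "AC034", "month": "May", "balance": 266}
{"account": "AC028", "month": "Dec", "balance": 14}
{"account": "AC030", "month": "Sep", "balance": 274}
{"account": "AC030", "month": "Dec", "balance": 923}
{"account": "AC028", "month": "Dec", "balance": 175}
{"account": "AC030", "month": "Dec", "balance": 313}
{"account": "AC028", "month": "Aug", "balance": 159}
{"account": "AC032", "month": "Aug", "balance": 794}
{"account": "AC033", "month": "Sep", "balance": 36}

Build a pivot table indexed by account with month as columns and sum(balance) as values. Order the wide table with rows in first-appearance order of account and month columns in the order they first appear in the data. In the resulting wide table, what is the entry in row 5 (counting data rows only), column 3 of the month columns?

1289

With rows in first-appearance order of account, row 5 is account=AC029. month columns in first-appearance order: Aug, Dec, Sep, May; column 3 is Sep.
Long rows with account=AC029, month=Sep: 455 + 692 + 142 = 1289.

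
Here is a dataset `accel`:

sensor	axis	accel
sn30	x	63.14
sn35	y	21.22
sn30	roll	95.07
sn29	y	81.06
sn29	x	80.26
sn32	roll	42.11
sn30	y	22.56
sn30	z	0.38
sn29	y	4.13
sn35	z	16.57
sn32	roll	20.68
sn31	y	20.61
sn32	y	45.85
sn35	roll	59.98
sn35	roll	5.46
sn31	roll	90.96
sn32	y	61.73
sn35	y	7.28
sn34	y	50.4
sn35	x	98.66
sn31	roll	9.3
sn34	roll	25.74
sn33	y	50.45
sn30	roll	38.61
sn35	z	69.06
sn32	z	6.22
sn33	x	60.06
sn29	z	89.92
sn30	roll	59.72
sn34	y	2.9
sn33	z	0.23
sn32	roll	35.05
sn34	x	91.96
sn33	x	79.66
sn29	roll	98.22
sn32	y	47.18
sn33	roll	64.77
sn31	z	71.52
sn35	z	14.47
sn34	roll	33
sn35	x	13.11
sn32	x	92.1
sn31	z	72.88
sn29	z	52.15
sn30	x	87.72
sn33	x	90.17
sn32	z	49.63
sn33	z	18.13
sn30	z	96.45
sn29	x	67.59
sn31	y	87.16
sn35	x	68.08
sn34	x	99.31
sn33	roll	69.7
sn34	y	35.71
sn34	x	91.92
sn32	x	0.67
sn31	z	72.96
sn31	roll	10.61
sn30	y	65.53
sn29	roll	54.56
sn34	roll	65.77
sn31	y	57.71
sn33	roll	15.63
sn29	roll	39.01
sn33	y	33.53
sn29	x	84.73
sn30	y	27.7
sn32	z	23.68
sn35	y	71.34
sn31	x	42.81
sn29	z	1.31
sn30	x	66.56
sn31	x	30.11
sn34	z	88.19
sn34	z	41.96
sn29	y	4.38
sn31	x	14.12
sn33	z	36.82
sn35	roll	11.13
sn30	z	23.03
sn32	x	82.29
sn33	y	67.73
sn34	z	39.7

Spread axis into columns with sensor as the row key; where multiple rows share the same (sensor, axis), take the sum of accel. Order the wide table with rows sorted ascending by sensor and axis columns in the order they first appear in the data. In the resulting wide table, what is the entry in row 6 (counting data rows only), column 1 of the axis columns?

283.19

With rows sorted ascending by sensor, row 6 is sensor=sn34. axis columns in first-appearance order: x, y, roll, z; column 1 is x.
Long rows with sensor=sn34, axis=x: 91.96 + 99.31 + 91.92 = 283.19.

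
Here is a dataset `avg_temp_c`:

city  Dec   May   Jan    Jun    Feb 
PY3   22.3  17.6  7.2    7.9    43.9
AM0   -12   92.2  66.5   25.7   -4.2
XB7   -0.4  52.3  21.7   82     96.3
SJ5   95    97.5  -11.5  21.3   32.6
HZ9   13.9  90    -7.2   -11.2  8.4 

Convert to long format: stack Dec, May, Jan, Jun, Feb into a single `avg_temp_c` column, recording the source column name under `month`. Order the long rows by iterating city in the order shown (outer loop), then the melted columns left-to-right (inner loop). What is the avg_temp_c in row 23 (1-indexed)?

-7.2

25 rows total (5 × 5). Row 23: index ⌊(23-1)/5⌋ = 4 into city → HZ9; (23-1) mod 5 = 2 into the melted columns → Jan.
So row 23 is (HZ9, Jan, -7.2); avg_temp_c = -7.2.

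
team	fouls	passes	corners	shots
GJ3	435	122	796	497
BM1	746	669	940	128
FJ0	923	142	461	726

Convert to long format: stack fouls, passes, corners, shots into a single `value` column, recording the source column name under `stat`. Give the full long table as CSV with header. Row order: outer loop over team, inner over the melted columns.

team,stat,value
GJ3,fouls,435
GJ3,passes,122
GJ3,corners,796
GJ3,shots,497
BM1,fouls,746
BM1,passes,669
BM1,corners,940
BM1,shots,128
FJ0,fouls,923
FJ0,passes,142
FJ0,corners,461
FJ0,shots,726

Each (team, column) pair becomes one row: 3 × 4 = 12 rows.
For example, (GJ3, fouls) → value=435.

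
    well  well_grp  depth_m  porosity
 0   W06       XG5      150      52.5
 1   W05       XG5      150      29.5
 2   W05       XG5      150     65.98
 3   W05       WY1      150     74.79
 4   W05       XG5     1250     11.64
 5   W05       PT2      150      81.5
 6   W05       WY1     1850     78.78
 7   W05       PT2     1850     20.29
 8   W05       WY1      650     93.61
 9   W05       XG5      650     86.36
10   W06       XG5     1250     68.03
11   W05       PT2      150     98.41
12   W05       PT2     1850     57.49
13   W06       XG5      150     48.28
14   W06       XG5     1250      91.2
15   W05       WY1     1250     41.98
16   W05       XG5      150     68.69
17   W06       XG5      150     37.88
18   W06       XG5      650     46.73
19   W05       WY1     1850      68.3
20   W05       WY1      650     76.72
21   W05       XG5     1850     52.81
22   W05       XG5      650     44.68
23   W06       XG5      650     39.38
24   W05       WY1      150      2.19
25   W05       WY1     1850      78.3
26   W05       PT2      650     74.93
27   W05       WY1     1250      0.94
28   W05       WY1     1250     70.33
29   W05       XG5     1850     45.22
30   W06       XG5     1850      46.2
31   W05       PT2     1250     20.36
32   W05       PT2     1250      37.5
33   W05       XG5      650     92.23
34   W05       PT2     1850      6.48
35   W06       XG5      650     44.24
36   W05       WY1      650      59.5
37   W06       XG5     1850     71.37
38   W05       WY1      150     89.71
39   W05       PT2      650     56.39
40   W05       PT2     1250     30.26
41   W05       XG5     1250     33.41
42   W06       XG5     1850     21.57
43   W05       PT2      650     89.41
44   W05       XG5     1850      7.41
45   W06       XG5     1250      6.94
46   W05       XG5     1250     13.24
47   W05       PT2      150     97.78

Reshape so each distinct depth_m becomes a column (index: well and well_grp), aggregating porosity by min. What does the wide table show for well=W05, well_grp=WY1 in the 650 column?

59.5

Rows with well=W05, well_grp=WY1 and depth_m=650: porosity values are 93.61, 76.72, 59.5.
min(93.61, 76.72, 59.5) = 59.5.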